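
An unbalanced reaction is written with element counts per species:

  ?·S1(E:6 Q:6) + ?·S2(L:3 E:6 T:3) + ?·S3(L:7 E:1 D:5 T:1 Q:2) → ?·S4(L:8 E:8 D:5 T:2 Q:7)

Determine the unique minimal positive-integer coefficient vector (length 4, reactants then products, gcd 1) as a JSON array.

Coefficients: [5, 2, 6, 6]

L: 5·0+2·3+6·7 = 48 | 6·8 = 48
E: 5·6+2·6+6·1 = 48 | 6·8 = 48
D: 5·0+2·0+6·5 = 30 | 6·5 = 30
T: 5·0+2·3+6·1 = 12 | 6·2 = 12
Q: 5·6+2·0+6·2 = 42 | 6·7 = 42
gcd(5,2,6,6) = 1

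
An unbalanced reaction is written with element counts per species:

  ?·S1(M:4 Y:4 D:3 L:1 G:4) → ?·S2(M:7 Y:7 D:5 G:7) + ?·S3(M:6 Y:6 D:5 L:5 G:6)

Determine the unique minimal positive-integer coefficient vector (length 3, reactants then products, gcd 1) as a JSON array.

Coefficients: [5, 2, 1]

M: 5·4 = 20 | 2·7+1·6 = 20
Y: 5·4 = 20 | 2·7+1·6 = 20
D: 5·3 = 15 | 2·5+1·5 = 15
L: 5·1 = 5 | 2·0+1·5 = 5
G: 5·4 = 20 | 2·7+1·6 = 20
gcd(5,2,1) = 1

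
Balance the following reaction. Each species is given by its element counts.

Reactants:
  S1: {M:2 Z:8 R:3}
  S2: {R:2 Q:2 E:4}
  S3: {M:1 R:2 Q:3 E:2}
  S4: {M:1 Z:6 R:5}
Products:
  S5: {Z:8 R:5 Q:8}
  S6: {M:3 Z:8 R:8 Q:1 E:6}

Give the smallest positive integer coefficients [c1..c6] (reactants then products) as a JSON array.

M: 4·2+6·0+3·1+4·1 = 15 | 2·0+5·3 = 15
Z: 4·8+6·0+3·0+4·6 = 56 | 2·8+5·8 = 56
R: 4·3+6·2+3·2+4·5 = 50 | 2·5+5·8 = 50
Q: 4·0+6·2+3·3+4·0 = 21 | 2·8+5·1 = 21
E: 4·0+6·4+3·2+4·0 = 30 | 2·0+5·6 = 30
gcd(4,6,3,4,2,5) = 1

Coefficients: [4, 6, 3, 4, 2, 5]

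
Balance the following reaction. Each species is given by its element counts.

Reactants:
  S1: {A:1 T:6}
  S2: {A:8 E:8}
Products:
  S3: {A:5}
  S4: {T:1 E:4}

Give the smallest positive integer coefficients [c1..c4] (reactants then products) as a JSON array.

Coefficients: [1, 3, 5, 6]

A: 1·1+3·8 = 25 | 5·5+6·0 = 25
T: 1·6+3·0 = 6 | 5·0+6·1 = 6
E: 1·0+3·8 = 24 | 5·0+6·4 = 24
gcd(1,3,5,6) = 1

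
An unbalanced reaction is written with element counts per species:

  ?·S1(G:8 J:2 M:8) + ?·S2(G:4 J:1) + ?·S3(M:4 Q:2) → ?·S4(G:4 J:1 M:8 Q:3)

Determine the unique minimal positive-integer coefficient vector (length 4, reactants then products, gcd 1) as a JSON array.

Coefficients: [1, 2, 6, 4]

G: 1·8+2·4+6·0 = 16 | 4·4 = 16
J: 1·2+2·1+6·0 = 4 | 4·1 = 4
M: 1·8+2·0+6·4 = 32 | 4·8 = 32
Q: 1·0+2·0+6·2 = 12 | 4·3 = 12
gcd(1,2,6,4) = 1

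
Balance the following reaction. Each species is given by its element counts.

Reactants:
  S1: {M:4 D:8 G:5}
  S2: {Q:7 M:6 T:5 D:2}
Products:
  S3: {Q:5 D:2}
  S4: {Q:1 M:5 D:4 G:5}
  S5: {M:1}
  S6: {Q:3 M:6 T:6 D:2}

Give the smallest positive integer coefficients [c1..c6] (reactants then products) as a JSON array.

Coefficients: [2, 6, 5, 2, 4, 5]

Q: 2·0+6·7 = 42 | 5·5+2·1+4·0+5·3 = 42
M: 2·4+6·6 = 44 | 5·0+2·5+4·1+5·6 = 44
T: 2·0+6·5 = 30 | 5·0+2·0+4·0+5·6 = 30
D: 2·8+6·2 = 28 | 5·2+2·4+4·0+5·2 = 28
G: 2·5+6·0 = 10 | 5·0+2·5+4·0+5·0 = 10
gcd(2,6,5,2,4,5) = 1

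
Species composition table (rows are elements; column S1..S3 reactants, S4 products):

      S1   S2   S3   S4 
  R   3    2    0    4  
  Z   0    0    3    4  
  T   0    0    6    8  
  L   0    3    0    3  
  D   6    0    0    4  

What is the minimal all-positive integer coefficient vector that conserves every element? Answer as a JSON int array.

Coefficients: [2, 3, 4, 3]

R: 2·3+3·2+4·0 = 12 | 3·4 = 12
Z: 2·0+3·0+4·3 = 12 | 3·4 = 12
T: 2·0+3·0+4·6 = 24 | 3·8 = 24
L: 2·0+3·3+4·0 = 9 | 3·3 = 9
D: 2·6+3·0+4·0 = 12 | 3·4 = 12
gcd(2,3,4,3) = 1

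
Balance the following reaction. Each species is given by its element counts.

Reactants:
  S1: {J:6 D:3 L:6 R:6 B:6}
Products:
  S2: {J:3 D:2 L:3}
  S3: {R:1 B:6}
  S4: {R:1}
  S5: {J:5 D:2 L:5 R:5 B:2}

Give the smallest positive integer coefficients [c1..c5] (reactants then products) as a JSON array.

J: 4·6 = 24 | 3·3+3·0+6·0+3·5 = 24
D: 4·3 = 12 | 3·2+3·0+6·0+3·2 = 12
L: 4·6 = 24 | 3·3+3·0+6·0+3·5 = 24
R: 4·6 = 24 | 3·0+3·1+6·1+3·5 = 24
B: 4·6 = 24 | 3·0+3·6+6·0+3·2 = 24
gcd(4,3,3,6,3) = 1

Coefficients: [4, 3, 3, 6, 3]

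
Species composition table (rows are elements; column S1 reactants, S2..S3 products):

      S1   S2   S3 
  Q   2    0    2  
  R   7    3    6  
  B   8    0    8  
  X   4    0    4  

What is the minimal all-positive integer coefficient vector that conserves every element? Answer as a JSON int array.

Q: 3·2 = 6 | 1·0+3·2 = 6
R: 3·7 = 21 | 1·3+3·6 = 21
B: 3·8 = 24 | 1·0+3·8 = 24
X: 3·4 = 12 | 1·0+3·4 = 12
gcd(3,1,3) = 1

Coefficients: [3, 1, 3]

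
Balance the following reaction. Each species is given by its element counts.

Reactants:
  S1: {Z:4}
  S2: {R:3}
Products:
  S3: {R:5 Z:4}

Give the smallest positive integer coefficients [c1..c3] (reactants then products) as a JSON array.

R: 3·0+5·3 = 15 | 3·5 = 15
Z: 3·4+5·0 = 12 | 3·4 = 12
gcd(3,5,3) = 1

Coefficients: [3, 5, 3]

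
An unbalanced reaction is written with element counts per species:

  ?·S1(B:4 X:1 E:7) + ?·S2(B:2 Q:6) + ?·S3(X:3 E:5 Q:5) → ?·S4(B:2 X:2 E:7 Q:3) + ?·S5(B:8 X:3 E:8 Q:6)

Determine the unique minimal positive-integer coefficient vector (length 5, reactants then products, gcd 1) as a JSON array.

B: 4·4+1·2+3·0 = 18 | 5·2+1·8 = 18
X: 4·1+1·0+3·3 = 13 | 5·2+1·3 = 13
E: 4·7+1·0+3·5 = 43 | 5·7+1·8 = 43
Q: 4·0+1·6+3·5 = 21 | 5·3+1·6 = 21
gcd(4,1,3,5,1) = 1

Coefficients: [4, 1, 3, 5, 1]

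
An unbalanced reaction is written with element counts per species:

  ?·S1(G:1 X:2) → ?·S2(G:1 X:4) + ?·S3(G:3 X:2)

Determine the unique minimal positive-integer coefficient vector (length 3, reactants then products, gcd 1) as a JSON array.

Coefficients: [5, 2, 1]

G: 5·1 = 5 | 2·1+1·3 = 5
X: 5·2 = 10 | 2·4+1·2 = 10
gcd(5,2,1) = 1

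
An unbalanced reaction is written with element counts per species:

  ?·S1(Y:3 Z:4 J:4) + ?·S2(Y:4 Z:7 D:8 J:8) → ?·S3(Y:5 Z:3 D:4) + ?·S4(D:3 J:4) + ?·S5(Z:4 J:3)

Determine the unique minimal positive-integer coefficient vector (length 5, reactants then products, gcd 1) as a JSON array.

Coefficients: [1, 3, 3, 4, 4]

Y: 1·3+3·4 = 15 | 3·5+4·0+4·0 = 15
Z: 1·4+3·7 = 25 | 3·3+4·0+4·4 = 25
D: 1·0+3·8 = 24 | 3·4+4·3+4·0 = 24
J: 1·4+3·8 = 28 | 3·0+4·4+4·3 = 28
gcd(1,3,3,4,4) = 1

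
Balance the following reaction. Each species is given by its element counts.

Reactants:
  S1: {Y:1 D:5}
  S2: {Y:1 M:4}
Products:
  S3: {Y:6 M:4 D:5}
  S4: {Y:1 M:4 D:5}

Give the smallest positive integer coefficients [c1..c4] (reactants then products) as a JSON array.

Y: 5·1+5·1 = 10 | 1·6+4·1 = 10
M: 5·0+5·4 = 20 | 1·4+4·4 = 20
D: 5·5+5·0 = 25 | 1·5+4·5 = 25
gcd(5,5,1,4) = 1

Coefficients: [5, 5, 1, 4]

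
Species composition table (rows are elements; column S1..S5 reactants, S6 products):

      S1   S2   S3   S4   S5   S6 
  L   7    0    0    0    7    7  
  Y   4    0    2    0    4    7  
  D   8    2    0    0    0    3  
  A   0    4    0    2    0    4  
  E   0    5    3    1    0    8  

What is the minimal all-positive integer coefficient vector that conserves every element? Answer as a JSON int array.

L: 1·7+2·0+6·0+4·0+3·7 = 28 | 4·7 = 28
Y: 1·4+2·0+6·2+4·0+3·4 = 28 | 4·7 = 28
D: 1·8+2·2+6·0+4·0+3·0 = 12 | 4·3 = 12
A: 1·0+2·4+6·0+4·2+3·0 = 16 | 4·4 = 16
E: 1·0+2·5+6·3+4·1+3·0 = 32 | 4·8 = 32
gcd(1,2,6,4,3,4) = 1

Coefficients: [1, 2, 6, 4, 3, 4]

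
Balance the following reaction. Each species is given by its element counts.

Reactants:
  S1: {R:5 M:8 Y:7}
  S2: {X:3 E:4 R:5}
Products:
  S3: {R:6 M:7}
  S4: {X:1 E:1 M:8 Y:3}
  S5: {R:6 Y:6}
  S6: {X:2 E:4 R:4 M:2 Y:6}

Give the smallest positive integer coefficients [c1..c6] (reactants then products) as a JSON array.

X: 6·0+2·3 = 6 | 2·0+4·1+4·0+1·2 = 6
E: 6·0+2·4 = 8 | 2·0+4·1+4·0+1·4 = 8
R: 6·5+2·5 = 40 | 2·6+4·0+4·6+1·4 = 40
M: 6·8+2·0 = 48 | 2·7+4·8+4·0+1·2 = 48
Y: 6·7+2·0 = 42 | 2·0+4·3+4·6+1·6 = 42
gcd(6,2,2,4,4,1) = 1

Coefficients: [6, 2, 2, 4, 4, 1]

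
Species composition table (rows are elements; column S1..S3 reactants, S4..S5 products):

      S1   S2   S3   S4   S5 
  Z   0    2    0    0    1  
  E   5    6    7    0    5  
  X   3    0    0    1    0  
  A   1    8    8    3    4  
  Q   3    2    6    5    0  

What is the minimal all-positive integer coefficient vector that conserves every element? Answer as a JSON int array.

Z: 1·0+3·2+1·0 = 6 | 3·0+6·1 = 6
E: 1·5+3·6+1·7 = 30 | 3·0+6·5 = 30
X: 1·3+3·0+1·0 = 3 | 3·1+6·0 = 3
A: 1·1+3·8+1·8 = 33 | 3·3+6·4 = 33
Q: 1·3+3·2+1·6 = 15 | 3·5+6·0 = 15
gcd(1,3,1,3,6) = 1

Coefficients: [1, 3, 1, 3, 6]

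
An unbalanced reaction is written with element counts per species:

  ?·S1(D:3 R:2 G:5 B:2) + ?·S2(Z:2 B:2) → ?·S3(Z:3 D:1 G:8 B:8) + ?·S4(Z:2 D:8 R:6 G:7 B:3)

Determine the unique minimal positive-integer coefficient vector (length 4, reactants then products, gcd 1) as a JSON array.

Z: 6·0+5·2 = 10 | 2·3+2·2 = 10
D: 6·3+5·0 = 18 | 2·1+2·8 = 18
R: 6·2+5·0 = 12 | 2·0+2·6 = 12
G: 6·5+5·0 = 30 | 2·8+2·7 = 30
B: 6·2+5·2 = 22 | 2·8+2·3 = 22
gcd(6,5,2,2) = 1

Coefficients: [6, 5, 2, 2]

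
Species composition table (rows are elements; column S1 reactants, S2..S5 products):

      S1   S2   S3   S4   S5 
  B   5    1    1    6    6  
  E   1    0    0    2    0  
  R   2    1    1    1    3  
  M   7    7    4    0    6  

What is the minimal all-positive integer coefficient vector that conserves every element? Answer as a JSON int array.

B: 6·5 = 30 | 4·1+2·1+3·6+1·6 = 30
E: 6·1 = 6 | 4·0+2·0+3·2+1·0 = 6
R: 6·2 = 12 | 4·1+2·1+3·1+1·3 = 12
M: 6·7 = 42 | 4·7+2·4+3·0+1·6 = 42
gcd(6,4,2,3,1) = 1

Coefficients: [6, 4, 2, 3, 1]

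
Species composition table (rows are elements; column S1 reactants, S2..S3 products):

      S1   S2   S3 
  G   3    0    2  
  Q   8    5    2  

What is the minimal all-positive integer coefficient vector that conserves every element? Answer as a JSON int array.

G: 2·3 = 6 | 2·0+3·2 = 6
Q: 2·8 = 16 | 2·5+3·2 = 16
gcd(2,2,3) = 1

Coefficients: [2, 2, 3]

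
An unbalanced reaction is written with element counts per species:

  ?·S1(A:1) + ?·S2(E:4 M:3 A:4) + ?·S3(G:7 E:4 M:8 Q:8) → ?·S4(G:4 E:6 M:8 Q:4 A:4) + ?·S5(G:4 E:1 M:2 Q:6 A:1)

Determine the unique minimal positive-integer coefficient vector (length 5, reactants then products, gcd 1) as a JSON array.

G: 6·0+4·0+4·7 = 28 | 5·4+2·4 = 28
E: 6·0+4·4+4·4 = 32 | 5·6+2·1 = 32
M: 6·0+4·3+4·8 = 44 | 5·8+2·2 = 44
Q: 6·0+4·0+4·8 = 32 | 5·4+2·6 = 32
A: 6·1+4·4+4·0 = 22 | 5·4+2·1 = 22
gcd(6,4,4,5,2) = 1

Coefficients: [6, 4, 4, 5, 2]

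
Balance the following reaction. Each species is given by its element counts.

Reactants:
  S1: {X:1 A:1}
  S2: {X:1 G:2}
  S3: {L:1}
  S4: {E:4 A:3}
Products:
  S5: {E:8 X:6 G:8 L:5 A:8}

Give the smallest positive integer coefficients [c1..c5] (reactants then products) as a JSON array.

E: 2·0+4·0+5·0+2·4 = 8 | 1·8 = 8
X: 2·1+4·1+5·0+2·0 = 6 | 1·6 = 6
G: 2·0+4·2+5·0+2·0 = 8 | 1·8 = 8
L: 2·0+4·0+5·1+2·0 = 5 | 1·5 = 5
A: 2·1+4·0+5·0+2·3 = 8 | 1·8 = 8
gcd(2,4,5,2,1) = 1

Coefficients: [2, 4, 5, 2, 1]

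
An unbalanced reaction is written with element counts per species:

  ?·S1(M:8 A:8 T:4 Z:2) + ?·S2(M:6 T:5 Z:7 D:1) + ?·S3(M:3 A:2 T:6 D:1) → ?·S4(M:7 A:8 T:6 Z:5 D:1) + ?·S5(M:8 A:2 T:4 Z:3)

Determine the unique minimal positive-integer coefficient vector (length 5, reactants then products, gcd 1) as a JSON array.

M: 6·8+4·6+1·3 = 75 | 5·7+5·8 = 75
A: 6·8+4·0+1·2 = 50 | 5·8+5·2 = 50
T: 6·4+4·5+1·6 = 50 | 5·6+5·4 = 50
Z: 6·2+4·7+1·0 = 40 | 5·5+5·3 = 40
D: 6·0+4·1+1·1 = 5 | 5·1+5·0 = 5
gcd(6,4,1,5,5) = 1

Coefficients: [6, 4, 1, 5, 5]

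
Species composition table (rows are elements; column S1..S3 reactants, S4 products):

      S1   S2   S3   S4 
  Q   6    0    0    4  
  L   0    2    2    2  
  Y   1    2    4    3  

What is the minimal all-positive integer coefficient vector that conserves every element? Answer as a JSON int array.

Coefficients: [4, 5, 1, 6]

Q: 4·6+5·0+1·0 = 24 | 6·4 = 24
L: 4·0+5·2+1·2 = 12 | 6·2 = 12
Y: 4·1+5·2+1·4 = 18 | 6·3 = 18
gcd(4,5,1,6) = 1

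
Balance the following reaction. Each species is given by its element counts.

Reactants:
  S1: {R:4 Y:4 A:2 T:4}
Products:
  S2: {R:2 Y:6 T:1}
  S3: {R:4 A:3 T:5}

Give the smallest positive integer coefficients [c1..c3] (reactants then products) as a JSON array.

R: 3·4 = 12 | 2·2+2·4 = 12
Y: 3·4 = 12 | 2·6+2·0 = 12
A: 3·2 = 6 | 2·0+2·3 = 6
T: 3·4 = 12 | 2·1+2·5 = 12
gcd(3,2,2) = 1

Coefficients: [3, 2, 2]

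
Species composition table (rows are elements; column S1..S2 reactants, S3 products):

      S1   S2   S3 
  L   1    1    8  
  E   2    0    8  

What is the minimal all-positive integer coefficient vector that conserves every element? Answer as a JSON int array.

Coefficients: [4, 4, 1]

L: 4·1+4·1 = 8 | 1·8 = 8
E: 4·2+4·0 = 8 | 1·8 = 8
gcd(4,4,1) = 1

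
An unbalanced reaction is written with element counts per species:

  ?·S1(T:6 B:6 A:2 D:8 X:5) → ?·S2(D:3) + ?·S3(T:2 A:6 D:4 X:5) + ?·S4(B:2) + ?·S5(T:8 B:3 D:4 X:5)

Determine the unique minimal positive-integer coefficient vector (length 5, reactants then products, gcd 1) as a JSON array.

Coefficients: [3, 4, 1, 6, 2]

T: 3·6 = 18 | 4·0+1·2+6·0+2·8 = 18
B: 3·6 = 18 | 4·0+1·0+6·2+2·3 = 18
A: 3·2 = 6 | 4·0+1·6+6·0+2·0 = 6
D: 3·8 = 24 | 4·3+1·4+6·0+2·4 = 24
X: 3·5 = 15 | 4·0+1·5+6·0+2·5 = 15
gcd(3,4,1,6,2) = 1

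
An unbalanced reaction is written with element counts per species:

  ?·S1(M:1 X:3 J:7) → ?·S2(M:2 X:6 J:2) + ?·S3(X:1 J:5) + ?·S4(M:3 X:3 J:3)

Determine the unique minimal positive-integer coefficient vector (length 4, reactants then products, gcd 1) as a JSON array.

M: 5·1 = 5 | 1·2+6·0+1·3 = 5
X: 5·3 = 15 | 1·6+6·1+1·3 = 15
J: 5·7 = 35 | 1·2+6·5+1·3 = 35
gcd(5,1,6,1) = 1

Coefficients: [5, 1, 6, 1]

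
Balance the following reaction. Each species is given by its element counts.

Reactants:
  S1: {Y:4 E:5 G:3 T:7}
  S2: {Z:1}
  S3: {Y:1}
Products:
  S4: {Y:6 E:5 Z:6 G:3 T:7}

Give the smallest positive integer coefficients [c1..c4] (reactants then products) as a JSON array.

Coefficients: [1, 6, 2, 1]

Y: 1·4+6·0+2·1 = 6 | 1·6 = 6
E: 1·5+6·0+2·0 = 5 | 1·5 = 5
Z: 1·0+6·1+2·0 = 6 | 1·6 = 6
G: 1·3+6·0+2·0 = 3 | 1·3 = 3
T: 1·7+6·0+2·0 = 7 | 1·7 = 7
gcd(1,6,2,1) = 1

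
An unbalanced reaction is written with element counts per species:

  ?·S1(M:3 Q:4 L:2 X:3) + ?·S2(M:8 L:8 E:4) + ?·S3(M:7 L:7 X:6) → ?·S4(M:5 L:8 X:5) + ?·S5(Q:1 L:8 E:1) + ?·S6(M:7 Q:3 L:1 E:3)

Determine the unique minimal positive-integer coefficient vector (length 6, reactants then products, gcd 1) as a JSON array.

M: 4·3+4·8+3·7 = 65 | 6·5+1·0+5·7 = 65
Q: 4·4+4·0+3·0 = 16 | 6·0+1·1+5·3 = 16
L: 4·2+4·8+3·7 = 61 | 6·8+1·8+5·1 = 61
X: 4·3+4·0+3·6 = 30 | 6·5+1·0+5·0 = 30
E: 4·0+4·4+3·0 = 16 | 6·0+1·1+5·3 = 16
gcd(4,4,3,6,1,5) = 1

Coefficients: [4, 4, 3, 6, 1, 5]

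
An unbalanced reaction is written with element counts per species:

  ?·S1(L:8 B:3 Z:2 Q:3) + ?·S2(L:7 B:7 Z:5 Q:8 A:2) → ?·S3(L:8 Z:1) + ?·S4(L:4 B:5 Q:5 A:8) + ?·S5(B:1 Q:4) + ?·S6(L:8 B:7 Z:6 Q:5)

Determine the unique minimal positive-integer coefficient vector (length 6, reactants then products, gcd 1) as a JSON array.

Coefficients: [3, 4, 2, 1, 4, 4]

L: 3·8+4·7 = 52 | 2·8+1·4+4·0+4·8 = 52
B: 3·3+4·7 = 37 | 2·0+1·5+4·1+4·7 = 37
Z: 3·2+4·5 = 26 | 2·1+1·0+4·0+4·6 = 26
Q: 3·3+4·8 = 41 | 2·0+1·5+4·4+4·5 = 41
A: 3·0+4·2 = 8 | 2·0+1·8+4·0+4·0 = 8
gcd(3,4,2,1,4,4) = 1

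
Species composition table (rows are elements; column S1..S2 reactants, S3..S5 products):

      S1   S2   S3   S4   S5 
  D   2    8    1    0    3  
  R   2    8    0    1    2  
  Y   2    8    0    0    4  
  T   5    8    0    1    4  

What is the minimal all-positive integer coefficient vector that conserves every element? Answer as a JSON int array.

D: 2·2+1·8 = 12 | 3·1+6·0+3·3 = 12
R: 2·2+1·8 = 12 | 3·0+6·1+3·2 = 12
Y: 2·2+1·8 = 12 | 3·0+6·0+3·4 = 12
T: 2·5+1·8 = 18 | 3·0+6·1+3·4 = 18
gcd(2,1,3,6,3) = 1

Coefficients: [2, 1, 3, 6, 3]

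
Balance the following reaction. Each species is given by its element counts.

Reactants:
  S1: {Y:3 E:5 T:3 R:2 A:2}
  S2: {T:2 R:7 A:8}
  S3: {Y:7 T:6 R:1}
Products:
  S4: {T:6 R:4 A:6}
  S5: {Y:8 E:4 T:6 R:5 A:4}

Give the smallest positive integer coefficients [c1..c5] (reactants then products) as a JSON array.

Coefficients: [4, 3, 4, 2, 5]

Y: 4·3+3·0+4·7 = 40 | 2·0+5·8 = 40
E: 4·5+3·0+4·0 = 20 | 2·0+5·4 = 20
T: 4·3+3·2+4·6 = 42 | 2·6+5·6 = 42
R: 4·2+3·7+4·1 = 33 | 2·4+5·5 = 33
A: 4·2+3·8+4·0 = 32 | 2·6+5·4 = 32
gcd(4,3,4,2,5) = 1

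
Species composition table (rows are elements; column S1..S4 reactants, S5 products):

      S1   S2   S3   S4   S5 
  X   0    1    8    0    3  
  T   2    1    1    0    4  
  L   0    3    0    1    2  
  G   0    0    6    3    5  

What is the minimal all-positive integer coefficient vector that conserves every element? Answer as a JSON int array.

X: 5·0+1·1+1·8+3·0 = 9 | 3·3 = 9
T: 5·2+1·1+1·1+3·0 = 12 | 3·4 = 12
L: 5·0+1·3+1·0+3·1 = 6 | 3·2 = 6
G: 5·0+1·0+1·6+3·3 = 15 | 3·5 = 15
gcd(5,1,1,3,3) = 1

Coefficients: [5, 1, 1, 3, 3]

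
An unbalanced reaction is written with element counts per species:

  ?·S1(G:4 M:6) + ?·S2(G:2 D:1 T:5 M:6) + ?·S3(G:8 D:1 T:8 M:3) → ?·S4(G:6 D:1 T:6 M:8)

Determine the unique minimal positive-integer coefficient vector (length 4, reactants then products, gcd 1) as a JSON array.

G: 3·4+4·2+2·8 = 36 | 6·6 = 36
D: 3·0+4·1+2·1 = 6 | 6·1 = 6
T: 3·0+4·5+2·8 = 36 | 6·6 = 36
M: 3·6+4·6+2·3 = 48 | 6·8 = 48
gcd(3,4,2,6) = 1

Coefficients: [3, 4, 2, 6]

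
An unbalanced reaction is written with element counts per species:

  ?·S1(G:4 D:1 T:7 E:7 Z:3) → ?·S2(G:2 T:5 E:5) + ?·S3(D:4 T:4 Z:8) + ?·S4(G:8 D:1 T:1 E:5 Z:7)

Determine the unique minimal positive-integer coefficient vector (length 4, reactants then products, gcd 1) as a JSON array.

G: 5·4 = 20 | 6·2+1·0+1·8 = 20
D: 5·1 = 5 | 6·0+1·4+1·1 = 5
T: 5·7 = 35 | 6·5+1·4+1·1 = 35
E: 5·7 = 35 | 6·5+1·0+1·5 = 35
Z: 5·3 = 15 | 6·0+1·8+1·7 = 15
gcd(5,6,1,1) = 1

Coefficients: [5, 6, 1, 1]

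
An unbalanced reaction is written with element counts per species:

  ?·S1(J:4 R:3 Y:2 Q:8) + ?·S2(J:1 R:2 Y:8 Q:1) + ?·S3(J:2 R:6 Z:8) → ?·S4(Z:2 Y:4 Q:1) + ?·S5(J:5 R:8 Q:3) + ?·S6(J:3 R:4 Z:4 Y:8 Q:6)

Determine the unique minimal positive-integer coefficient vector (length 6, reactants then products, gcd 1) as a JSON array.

Coefficients: [4, 5, 3, 4, 3, 4]

J: 4·4+5·1+3·2 = 27 | 4·0+3·5+4·3 = 27
R: 4·3+5·2+3·6 = 40 | 4·0+3·8+4·4 = 40
Z: 4·0+5·0+3·8 = 24 | 4·2+3·0+4·4 = 24
Y: 4·2+5·8+3·0 = 48 | 4·4+3·0+4·8 = 48
Q: 4·8+5·1+3·0 = 37 | 4·1+3·3+4·6 = 37
gcd(4,5,3,4,3,4) = 1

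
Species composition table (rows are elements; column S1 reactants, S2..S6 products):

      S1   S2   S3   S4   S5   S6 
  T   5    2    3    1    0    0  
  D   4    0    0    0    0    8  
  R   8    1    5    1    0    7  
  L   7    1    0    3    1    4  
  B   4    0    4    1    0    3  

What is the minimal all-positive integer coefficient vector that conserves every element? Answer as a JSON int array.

T: 2·5 = 10 | 3·2+1·3+1·1+4·0+1·0 = 10
D: 2·4 = 8 | 3·0+1·0+1·0+4·0+1·8 = 8
R: 2·8 = 16 | 3·1+1·5+1·1+4·0+1·7 = 16
L: 2·7 = 14 | 3·1+1·0+1·3+4·1+1·4 = 14
B: 2·4 = 8 | 3·0+1·4+1·1+4·0+1·3 = 8
gcd(2,3,1,1,4,1) = 1

Coefficients: [2, 3, 1, 1, 4, 1]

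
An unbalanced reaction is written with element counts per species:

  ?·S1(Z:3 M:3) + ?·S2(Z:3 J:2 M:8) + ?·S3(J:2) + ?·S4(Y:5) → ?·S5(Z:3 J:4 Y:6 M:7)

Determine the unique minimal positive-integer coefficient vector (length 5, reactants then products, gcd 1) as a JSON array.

Coefficients: [1, 4, 6, 6, 5]

Z: 1·3+4·3+6·0+6·0 = 15 | 5·3 = 15
J: 1·0+4·2+6·2+6·0 = 20 | 5·4 = 20
Y: 1·0+4·0+6·0+6·5 = 30 | 5·6 = 30
M: 1·3+4·8+6·0+6·0 = 35 | 5·7 = 35
gcd(1,4,6,6,5) = 1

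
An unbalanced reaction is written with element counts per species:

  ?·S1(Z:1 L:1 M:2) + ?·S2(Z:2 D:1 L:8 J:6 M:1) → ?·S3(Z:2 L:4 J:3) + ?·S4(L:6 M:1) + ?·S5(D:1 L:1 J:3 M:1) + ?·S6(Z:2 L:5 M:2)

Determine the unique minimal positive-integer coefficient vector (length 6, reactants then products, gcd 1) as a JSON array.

Coefficients: [2, 5, 5, 2, 5, 1]

Z: 2·1+5·2 = 12 | 5·2+2·0+5·0+1·2 = 12
D: 2·0+5·1 = 5 | 5·0+2·0+5·1+1·0 = 5
L: 2·1+5·8 = 42 | 5·4+2·6+5·1+1·5 = 42
J: 2·0+5·6 = 30 | 5·3+2·0+5·3+1·0 = 30
M: 2·2+5·1 = 9 | 5·0+2·1+5·1+1·2 = 9
gcd(2,5,5,2,5,1) = 1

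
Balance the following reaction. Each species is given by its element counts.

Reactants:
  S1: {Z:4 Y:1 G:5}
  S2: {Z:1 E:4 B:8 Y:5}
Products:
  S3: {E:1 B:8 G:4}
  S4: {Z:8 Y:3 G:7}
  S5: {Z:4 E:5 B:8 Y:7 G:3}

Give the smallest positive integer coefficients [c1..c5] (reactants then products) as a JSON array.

Coefficients: [4, 4, 1, 1, 3]

Z: 4·4+4·1 = 20 | 1·0+1·8+3·4 = 20
E: 4·0+4·4 = 16 | 1·1+1·0+3·5 = 16
B: 4·0+4·8 = 32 | 1·8+1·0+3·8 = 32
Y: 4·1+4·5 = 24 | 1·0+1·3+3·7 = 24
G: 4·5+4·0 = 20 | 1·4+1·7+3·3 = 20
gcd(4,4,1,1,3) = 1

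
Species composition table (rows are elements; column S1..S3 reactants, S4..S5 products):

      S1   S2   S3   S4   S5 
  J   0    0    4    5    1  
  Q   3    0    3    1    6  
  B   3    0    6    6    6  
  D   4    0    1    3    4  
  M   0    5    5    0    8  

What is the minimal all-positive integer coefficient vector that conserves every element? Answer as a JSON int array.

J: 6·0+3·0+5·4 = 20 | 3·5+5·1 = 20
Q: 6·3+3·0+5·3 = 33 | 3·1+5·6 = 33
B: 6·3+3·0+5·6 = 48 | 3·6+5·6 = 48
D: 6·4+3·0+5·1 = 29 | 3·3+5·4 = 29
M: 6·0+3·5+5·5 = 40 | 3·0+5·8 = 40
gcd(6,3,5,3,5) = 1

Coefficients: [6, 3, 5, 3, 5]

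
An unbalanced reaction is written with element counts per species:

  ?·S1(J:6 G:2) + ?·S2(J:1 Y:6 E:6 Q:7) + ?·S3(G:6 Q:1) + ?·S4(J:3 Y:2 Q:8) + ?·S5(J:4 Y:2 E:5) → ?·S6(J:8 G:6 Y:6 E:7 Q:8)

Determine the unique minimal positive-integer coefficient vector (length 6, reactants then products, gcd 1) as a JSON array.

J: 3·6+3·1+3·0+1·3+2·4 = 32 | 4·8 = 32
G: 3·2+3·0+3·6+1·0+2·0 = 24 | 4·6 = 24
Y: 3·0+3·6+3·0+1·2+2·2 = 24 | 4·6 = 24
E: 3·0+3·6+3·0+1·0+2·5 = 28 | 4·7 = 28
Q: 3·0+3·7+3·1+1·8+2·0 = 32 | 4·8 = 32
gcd(3,3,3,1,2,4) = 1

Coefficients: [3, 3, 3, 1, 2, 4]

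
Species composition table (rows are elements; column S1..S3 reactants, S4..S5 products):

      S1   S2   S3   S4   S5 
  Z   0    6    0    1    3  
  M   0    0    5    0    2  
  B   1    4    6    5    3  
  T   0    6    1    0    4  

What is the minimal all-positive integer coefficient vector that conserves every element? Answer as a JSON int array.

Z: 6·0+3·6+2·0 = 18 | 3·1+5·3 = 18
M: 6·0+3·0+2·5 = 10 | 3·0+5·2 = 10
B: 6·1+3·4+2·6 = 30 | 3·5+5·3 = 30
T: 6·0+3·6+2·1 = 20 | 3·0+5·4 = 20
gcd(6,3,2,3,5) = 1

Coefficients: [6, 3, 2, 3, 5]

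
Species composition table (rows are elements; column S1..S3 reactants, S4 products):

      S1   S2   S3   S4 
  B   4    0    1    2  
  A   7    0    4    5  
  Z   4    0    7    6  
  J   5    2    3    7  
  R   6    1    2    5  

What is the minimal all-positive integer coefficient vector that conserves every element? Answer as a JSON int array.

Coefficients: [1, 5, 2, 3]

B: 1·4+5·0+2·1 = 6 | 3·2 = 6
A: 1·7+5·0+2·4 = 15 | 3·5 = 15
Z: 1·4+5·0+2·7 = 18 | 3·6 = 18
J: 1·5+5·2+2·3 = 21 | 3·7 = 21
R: 1·6+5·1+2·2 = 15 | 3·5 = 15
gcd(1,5,2,3) = 1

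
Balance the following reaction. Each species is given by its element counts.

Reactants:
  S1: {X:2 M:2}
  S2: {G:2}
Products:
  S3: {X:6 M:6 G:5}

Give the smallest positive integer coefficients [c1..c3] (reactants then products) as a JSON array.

X: 6·2+5·0 = 12 | 2·6 = 12
M: 6·2+5·0 = 12 | 2·6 = 12
G: 6·0+5·2 = 10 | 2·5 = 10
gcd(6,5,2) = 1

Coefficients: [6, 5, 2]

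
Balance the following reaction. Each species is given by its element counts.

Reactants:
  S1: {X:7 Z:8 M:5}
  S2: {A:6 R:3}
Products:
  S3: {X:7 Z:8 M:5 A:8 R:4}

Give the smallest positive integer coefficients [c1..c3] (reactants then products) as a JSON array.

X: 3·7+4·0 = 21 | 3·7 = 21
Z: 3·8+4·0 = 24 | 3·8 = 24
M: 3·5+4·0 = 15 | 3·5 = 15
A: 3·0+4·6 = 24 | 3·8 = 24
R: 3·0+4·3 = 12 | 3·4 = 12
gcd(3,4,3) = 1

Coefficients: [3, 4, 3]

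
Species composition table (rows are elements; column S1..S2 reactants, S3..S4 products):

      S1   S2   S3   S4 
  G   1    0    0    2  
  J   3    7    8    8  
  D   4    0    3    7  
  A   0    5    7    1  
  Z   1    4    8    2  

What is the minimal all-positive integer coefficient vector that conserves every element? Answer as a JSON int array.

G: 6·1+2·0 = 6 | 1·0+3·2 = 6
J: 6·3+2·7 = 32 | 1·8+3·8 = 32
D: 6·4+2·0 = 24 | 1·3+3·7 = 24
A: 6·0+2·5 = 10 | 1·7+3·1 = 10
Z: 6·1+2·4 = 14 | 1·8+3·2 = 14
gcd(6,2,1,3) = 1

Coefficients: [6, 2, 1, 3]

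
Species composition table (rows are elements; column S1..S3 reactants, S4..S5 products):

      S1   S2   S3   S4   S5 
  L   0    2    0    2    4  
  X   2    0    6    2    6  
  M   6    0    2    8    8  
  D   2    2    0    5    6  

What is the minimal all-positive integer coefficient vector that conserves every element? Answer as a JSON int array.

L: 5·0+6·2+1·0 = 12 | 2·2+2·4 = 12
X: 5·2+6·0+1·6 = 16 | 2·2+2·6 = 16
M: 5·6+6·0+1·2 = 32 | 2·8+2·8 = 32
D: 5·2+6·2+1·0 = 22 | 2·5+2·6 = 22
gcd(5,6,1,2,2) = 1

Coefficients: [5, 6, 1, 2, 2]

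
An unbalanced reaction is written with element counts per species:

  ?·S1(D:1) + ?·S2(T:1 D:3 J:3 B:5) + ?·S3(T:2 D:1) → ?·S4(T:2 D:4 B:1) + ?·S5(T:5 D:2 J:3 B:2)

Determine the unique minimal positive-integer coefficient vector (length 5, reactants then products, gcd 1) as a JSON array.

T: 6·0+1·1+5·2 = 11 | 3·2+1·5 = 11
D: 6·1+1·3+5·1 = 14 | 3·4+1·2 = 14
J: 6·0+1·3+5·0 = 3 | 3·0+1·3 = 3
B: 6·0+1·5+5·0 = 5 | 3·1+1·2 = 5
gcd(6,1,5,3,1) = 1

Coefficients: [6, 1, 5, 3, 1]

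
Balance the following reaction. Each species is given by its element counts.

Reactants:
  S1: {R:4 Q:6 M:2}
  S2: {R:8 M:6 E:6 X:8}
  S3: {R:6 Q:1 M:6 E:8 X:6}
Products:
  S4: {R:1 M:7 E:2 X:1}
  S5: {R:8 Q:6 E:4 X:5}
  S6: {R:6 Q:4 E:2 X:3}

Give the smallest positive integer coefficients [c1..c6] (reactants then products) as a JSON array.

Coefficients: [6, 3, 2, 6, 3, 5]

R: 6·4+3·8+2·6 = 60 | 6·1+3·8+5·6 = 60
Q: 6·6+3·0+2·1 = 38 | 6·0+3·6+5·4 = 38
M: 6·2+3·6+2·6 = 42 | 6·7+3·0+5·0 = 42
E: 6·0+3·6+2·8 = 34 | 6·2+3·4+5·2 = 34
X: 6·0+3·8+2·6 = 36 | 6·1+3·5+5·3 = 36
gcd(6,3,2,6,3,5) = 1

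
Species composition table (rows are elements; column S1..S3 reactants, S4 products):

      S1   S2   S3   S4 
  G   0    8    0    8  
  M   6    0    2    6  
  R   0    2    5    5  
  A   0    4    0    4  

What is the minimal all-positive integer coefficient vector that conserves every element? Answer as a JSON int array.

G: 4·0+5·8+3·0 = 40 | 5·8 = 40
M: 4·6+5·0+3·2 = 30 | 5·6 = 30
R: 4·0+5·2+3·5 = 25 | 5·5 = 25
A: 4·0+5·4+3·0 = 20 | 5·4 = 20
gcd(4,5,3,5) = 1

Coefficients: [4, 5, 3, 5]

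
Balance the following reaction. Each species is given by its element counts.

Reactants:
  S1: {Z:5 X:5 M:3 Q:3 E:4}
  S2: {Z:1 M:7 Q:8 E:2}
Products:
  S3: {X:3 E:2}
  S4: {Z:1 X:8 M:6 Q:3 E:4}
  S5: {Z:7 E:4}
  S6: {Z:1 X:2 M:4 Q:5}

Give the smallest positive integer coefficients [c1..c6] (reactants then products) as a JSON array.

Z: 5·5+1·1 = 26 | 3·0+1·1+3·7+4·1 = 26
X: 5·5+1·0 = 25 | 3·3+1·8+3·0+4·2 = 25
M: 5·3+1·7 = 22 | 3·0+1·6+3·0+4·4 = 22
Q: 5·3+1·8 = 23 | 3·0+1·3+3·0+4·5 = 23
E: 5·4+1·2 = 22 | 3·2+1·4+3·4+4·0 = 22
gcd(5,1,3,1,3,4) = 1

Coefficients: [5, 1, 3, 1, 3, 4]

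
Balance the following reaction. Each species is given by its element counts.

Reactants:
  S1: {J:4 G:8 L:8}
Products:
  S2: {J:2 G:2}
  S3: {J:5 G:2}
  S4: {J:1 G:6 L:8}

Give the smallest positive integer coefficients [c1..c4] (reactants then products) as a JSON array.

J: 3·4 = 12 | 2·2+1·5+3·1 = 12
G: 3·8 = 24 | 2·2+1·2+3·6 = 24
L: 3·8 = 24 | 2·0+1·0+3·8 = 24
gcd(3,2,1,3) = 1

Coefficients: [3, 2, 1, 3]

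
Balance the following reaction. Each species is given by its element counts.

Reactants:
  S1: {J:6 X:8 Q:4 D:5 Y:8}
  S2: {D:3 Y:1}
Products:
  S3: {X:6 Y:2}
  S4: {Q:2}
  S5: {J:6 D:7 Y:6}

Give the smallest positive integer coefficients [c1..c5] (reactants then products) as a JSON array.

Coefficients: [3, 2, 4, 6, 3]

J: 3·6+2·0 = 18 | 4·0+6·0+3·6 = 18
X: 3·8+2·0 = 24 | 4·6+6·0+3·0 = 24
Q: 3·4+2·0 = 12 | 4·0+6·2+3·0 = 12
D: 3·5+2·3 = 21 | 4·0+6·0+3·7 = 21
Y: 3·8+2·1 = 26 | 4·2+6·0+3·6 = 26
gcd(3,2,4,6,3) = 1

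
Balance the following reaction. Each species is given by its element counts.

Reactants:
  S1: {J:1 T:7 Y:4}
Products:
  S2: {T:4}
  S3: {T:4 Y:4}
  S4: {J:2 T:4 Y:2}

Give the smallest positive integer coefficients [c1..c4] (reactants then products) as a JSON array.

J: 4·1 = 4 | 2·0+3·0+2·2 = 4
T: 4·7 = 28 | 2·4+3·4+2·4 = 28
Y: 4·4 = 16 | 2·0+3·4+2·2 = 16
gcd(4,2,3,2) = 1

Coefficients: [4, 2, 3, 2]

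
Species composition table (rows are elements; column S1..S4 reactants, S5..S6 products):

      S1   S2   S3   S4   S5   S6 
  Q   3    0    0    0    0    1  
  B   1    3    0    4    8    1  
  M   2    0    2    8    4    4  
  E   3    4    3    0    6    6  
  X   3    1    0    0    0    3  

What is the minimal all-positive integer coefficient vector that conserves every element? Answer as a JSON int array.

Q: 1·3+6·0+3·0+2·0 = 3 | 3·0+3·1 = 3
B: 1·1+6·3+3·0+2·4 = 27 | 3·8+3·1 = 27
M: 1·2+6·0+3·2+2·8 = 24 | 3·4+3·4 = 24
E: 1·3+6·4+3·3+2·0 = 36 | 3·6+3·6 = 36
X: 1·3+6·1+3·0+2·0 = 9 | 3·0+3·3 = 9
gcd(1,6,3,2,3,3) = 1

Coefficients: [1, 6, 3, 2, 3, 3]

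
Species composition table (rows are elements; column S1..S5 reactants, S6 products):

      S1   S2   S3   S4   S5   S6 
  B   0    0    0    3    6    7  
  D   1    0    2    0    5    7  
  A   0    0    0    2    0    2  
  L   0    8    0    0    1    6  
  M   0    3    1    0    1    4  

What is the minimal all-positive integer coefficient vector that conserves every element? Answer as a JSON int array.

Coefficients: [3, 2, 4, 3, 2, 3]

B: 3·0+2·0+4·0+3·3+2·6 = 21 | 3·7 = 21
D: 3·1+2·0+4·2+3·0+2·5 = 21 | 3·7 = 21
A: 3·0+2·0+4·0+3·2+2·0 = 6 | 3·2 = 6
L: 3·0+2·8+4·0+3·0+2·1 = 18 | 3·6 = 18
M: 3·0+2·3+4·1+3·0+2·1 = 12 | 3·4 = 12
gcd(3,2,4,3,2,3) = 1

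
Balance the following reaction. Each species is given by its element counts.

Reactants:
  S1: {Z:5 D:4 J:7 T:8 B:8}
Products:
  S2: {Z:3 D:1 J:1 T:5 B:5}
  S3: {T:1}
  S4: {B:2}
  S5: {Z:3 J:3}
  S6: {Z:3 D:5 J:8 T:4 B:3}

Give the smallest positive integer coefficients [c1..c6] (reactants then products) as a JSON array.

Coefficients: [3, 2, 6, 4, 1, 2]

Z: 3·5 = 15 | 2·3+6·0+4·0+1·3+2·3 = 15
D: 3·4 = 12 | 2·1+6·0+4·0+1·0+2·5 = 12
J: 3·7 = 21 | 2·1+6·0+4·0+1·3+2·8 = 21
T: 3·8 = 24 | 2·5+6·1+4·0+1·0+2·4 = 24
B: 3·8 = 24 | 2·5+6·0+4·2+1·0+2·3 = 24
gcd(3,2,6,4,1,2) = 1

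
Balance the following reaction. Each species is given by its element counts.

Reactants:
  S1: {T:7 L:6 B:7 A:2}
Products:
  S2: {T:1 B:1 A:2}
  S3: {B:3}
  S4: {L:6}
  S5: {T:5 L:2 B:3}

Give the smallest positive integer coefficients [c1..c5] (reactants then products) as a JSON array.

T: 5·7 = 35 | 5·1+4·0+3·0+6·5 = 35
L: 5·6 = 30 | 5·0+4·0+3·6+6·2 = 30
B: 5·7 = 35 | 5·1+4·3+3·0+6·3 = 35
A: 5·2 = 10 | 5·2+4·0+3·0+6·0 = 10
gcd(5,5,4,3,6) = 1

Coefficients: [5, 5, 4, 3, 6]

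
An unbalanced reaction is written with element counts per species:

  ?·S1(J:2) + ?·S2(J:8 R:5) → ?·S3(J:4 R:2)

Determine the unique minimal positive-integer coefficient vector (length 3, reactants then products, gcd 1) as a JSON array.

J: 2·2+2·8 = 20 | 5·4 = 20
R: 2·0+2·5 = 10 | 5·2 = 10
gcd(2,2,5) = 1

Coefficients: [2, 2, 5]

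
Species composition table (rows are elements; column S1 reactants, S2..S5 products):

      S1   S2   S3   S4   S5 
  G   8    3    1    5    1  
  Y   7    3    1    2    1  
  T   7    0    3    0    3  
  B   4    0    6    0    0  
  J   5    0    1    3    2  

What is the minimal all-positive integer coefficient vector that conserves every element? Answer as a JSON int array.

Coefficients: [3, 4, 2, 1, 5]

G: 3·8 = 24 | 4·3+2·1+1·5+5·1 = 24
Y: 3·7 = 21 | 4·3+2·1+1·2+5·1 = 21
T: 3·7 = 21 | 4·0+2·3+1·0+5·3 = 21
B: 3·4 = 12 | 4·0+2·6+1·0+5·0 = 12
J: 3·5 = 15 | 4·0+2·1+1·3+5·2 = 15
gcd(3,4,2,1,5) = 1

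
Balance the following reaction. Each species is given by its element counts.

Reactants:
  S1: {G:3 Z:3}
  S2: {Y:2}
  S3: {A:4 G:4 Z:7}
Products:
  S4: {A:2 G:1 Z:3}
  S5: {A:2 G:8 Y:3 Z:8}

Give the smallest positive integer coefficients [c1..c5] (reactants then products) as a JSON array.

Coefficients: [2, 3, 4, 6, 2]

A: 2·0+3·0+4·4 = 16 | 6·2+2·2 = 16
G: 2·3+3·0+4·4 = 22 | 6·1+2·8 = 22
Y: 2·0+3·2+4·0 = 6 | 6·0+2·3 = 6
Z: 2·3+3·0+4·7 = 34 | 6·3+2·8 = 34
gcd(2,3,4,6,2) = 1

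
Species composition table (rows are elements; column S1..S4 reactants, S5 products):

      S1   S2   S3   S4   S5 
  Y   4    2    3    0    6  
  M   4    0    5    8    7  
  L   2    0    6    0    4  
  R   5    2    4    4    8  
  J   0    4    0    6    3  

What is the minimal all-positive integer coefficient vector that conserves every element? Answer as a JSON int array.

Coefficients: [6, 3, 2, 1, 6]

Y: 6·4+3·2+2·3+1·0 = 36 | 6·6 = 36
M: 6·4+3·0+2·5+1·8 = 42 | 6·7 = 42
L: 6·2+3·0+2·6+1·0 = 24 | 6·4 = 24
R: 6·5+3·2+2·4+1·4 = 48 | 6·8 = 48
J: 6·0+3·4+2·0+1·6 = 18 | 6·3 = 18
gcd(6,3,2,1,6) = 1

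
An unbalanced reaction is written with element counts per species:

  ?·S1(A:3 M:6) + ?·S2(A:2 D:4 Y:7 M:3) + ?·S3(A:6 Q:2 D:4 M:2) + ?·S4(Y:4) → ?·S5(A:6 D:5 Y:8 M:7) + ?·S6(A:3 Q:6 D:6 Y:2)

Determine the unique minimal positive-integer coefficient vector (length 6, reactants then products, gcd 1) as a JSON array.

Coefficients: [3, 6, 3, 2, 6, 1]

A: 3·3+6·2+3·6+2·0 = 39 | 6·6+1·3 = 39
Q: 3·0+6·0+3·2+2·0 = 6 | 6·0+1·6 = 6
D: 3·0+6·4+3·4+2·0 = 36 | 6·5+1·6 = 36
Y: 3·0+6·7+3·0+2·4 = 50 | 6·8+1·2 = 50
M: 3·6+6·3+3·2+2·0 = 42 | 6·7+1·0 = 42
gcd(3,6,3,2,6,1) = 1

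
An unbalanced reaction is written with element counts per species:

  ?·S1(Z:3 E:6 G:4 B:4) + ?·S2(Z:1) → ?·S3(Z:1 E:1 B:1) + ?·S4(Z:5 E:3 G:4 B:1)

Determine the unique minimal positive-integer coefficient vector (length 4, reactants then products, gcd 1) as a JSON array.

Coefficients: [1, 5, 3, 1]

Z: 1·3+5·1 = 8 | 3·1+1·5 = 8
E: 1·6+5·0 = 6 | 3·1+1·3 = 6
G: 1·4+5·0 = 4 | 3·0+1·4 = 4
B: 1·4+5·0 = 4 | 3·1+1·1 = 4
gcd(1,5,3,1) = 1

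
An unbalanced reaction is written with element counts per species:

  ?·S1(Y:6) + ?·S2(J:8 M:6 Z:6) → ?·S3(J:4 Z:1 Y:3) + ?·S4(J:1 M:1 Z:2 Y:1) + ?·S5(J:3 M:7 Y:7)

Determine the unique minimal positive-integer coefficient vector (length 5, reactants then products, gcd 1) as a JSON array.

Coefficients: [3, 2, 2, 5, 1]

J: 3·0+2·8 = 16 | 2·4+5·1+1·3 = 16
M: 3·0+2·6 = 12 | 2·0+5·1+1·7 = 12
Z: 3·0+2·6 = 12 | 2·1+5·2+1·0 = 12
Y: 3·6+2·0 = 18 | 2·3+5·1+1·7 = 18
gcd(3,2,2,5,1) = 1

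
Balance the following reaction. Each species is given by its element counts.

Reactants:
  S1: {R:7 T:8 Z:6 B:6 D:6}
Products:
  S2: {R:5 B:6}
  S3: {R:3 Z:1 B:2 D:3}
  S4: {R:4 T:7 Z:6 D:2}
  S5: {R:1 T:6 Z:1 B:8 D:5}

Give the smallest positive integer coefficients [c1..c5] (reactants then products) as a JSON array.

Coefficients: [5, 1, 4, 4, 2]

R: 5·7 = 35 | 1·5+4·3+4·4+2·1 = 35
T: 5·8 = 40 | 1·0+4·0+4·7+2·6 = 40
Z: 5·6 = 30 | 1·0+4·1+4·6+2·1 = 30
B: 5·6 = 30 | 1·6+4·2+4·0+2·8 = 30
D: 5·6 = 30 | 1·0+4·3+4·2+2·5 = 30
gcd(5,1,4,4,2) = 1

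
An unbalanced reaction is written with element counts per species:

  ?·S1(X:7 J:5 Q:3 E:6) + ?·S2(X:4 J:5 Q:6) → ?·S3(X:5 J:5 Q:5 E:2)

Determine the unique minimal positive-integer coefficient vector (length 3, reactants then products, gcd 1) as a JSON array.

X: 1·7+2·4 = 15 | 3·5 = 15
J: 1·5+2·5 = 15 | 3·5 = 15
Q: 1·3+2·6 = 15 | 3·5 = 15
E: 1·6+2·0 = 6 | 3·2 = 6
gcd(1,2,3) = 1

Coefficients: [1, 2, 3]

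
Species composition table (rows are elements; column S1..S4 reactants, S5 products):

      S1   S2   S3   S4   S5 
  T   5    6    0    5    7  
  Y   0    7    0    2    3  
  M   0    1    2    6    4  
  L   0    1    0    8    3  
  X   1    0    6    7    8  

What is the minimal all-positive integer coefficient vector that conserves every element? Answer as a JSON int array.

T: 4·5+2·6+5·0+2·5 = 42 | 6·7 = 42
Y: 4·0+2·7+5·0+2·2 = 18 | 6·3 = 18
M: 4·0+2·1+5·2+2·6 = 24 | 6·4 = 24
L: 4·0+2·1+5·0+2·8 = 18 | 6·3 = 18
X: 4·1+2·0+5·6+2·7 = 48 | 6·8 = 48
gcd(4,2,5,2,6) = 1

Coefficients: [4, 2, 5, 2, 6]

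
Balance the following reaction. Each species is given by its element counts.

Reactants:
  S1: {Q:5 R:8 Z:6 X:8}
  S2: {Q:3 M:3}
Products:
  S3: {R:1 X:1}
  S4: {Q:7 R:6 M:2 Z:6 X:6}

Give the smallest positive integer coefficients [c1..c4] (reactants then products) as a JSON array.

Q: 3·5+2·3 = 21 | 6·0+3·7 = 21
R: 3·8+2·0 = 24 | 6·1+3·6 = 24
M: 3·0+2·3 = 6 | 6·0+3·2 = 6
Z: 3·6+2·0 = 18 | 6·0+3·6 = 18
X: 3·8+2·0 = 24 | 6·1+3·6 = 24
gcd(3,2,6,3) = 1

Coefficients: [3, 2, 6, 3]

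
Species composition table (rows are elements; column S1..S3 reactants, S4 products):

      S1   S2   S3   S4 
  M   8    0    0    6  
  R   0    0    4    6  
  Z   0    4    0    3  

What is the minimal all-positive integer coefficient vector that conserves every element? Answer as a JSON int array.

Coefficients: [3, 3, 6, 4]

M: 3·8+3·0+6·0 = 24 | 4·6 = 24
R: 3·0+3·0+6·4 = 24 | 4·6 = 24
Z: 3·0+3·4+6·0 = 12 | 4·3 = 12
gcd(3,3,6,4) = 1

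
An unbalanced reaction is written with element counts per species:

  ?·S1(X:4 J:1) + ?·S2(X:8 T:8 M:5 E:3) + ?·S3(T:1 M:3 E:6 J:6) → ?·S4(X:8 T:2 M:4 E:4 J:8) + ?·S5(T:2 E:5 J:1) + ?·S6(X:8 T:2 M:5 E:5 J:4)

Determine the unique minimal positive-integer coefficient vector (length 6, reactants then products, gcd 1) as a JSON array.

Coefficients: [6, 1, 4, 3, 2, 1]

X: 6·4+1·8+4·0 = 32 | 3·8+2·0+1·8 = 32
T: 6·0+1·8+4·1 = 12 | 3·2+2·2+1·2 = 12
M: 6·0+1·5+4·3 = 17 | 3·4+2·0+1·5 = 17
E: 6·0+1·3+4·6 = 27 | 3·4+2·5+1·5 = 27
J: 6·1+1·0+4·6 = 30 | 3·8+2·1+1·4 = 30
gcd(6,1,4,3,2,1) = 1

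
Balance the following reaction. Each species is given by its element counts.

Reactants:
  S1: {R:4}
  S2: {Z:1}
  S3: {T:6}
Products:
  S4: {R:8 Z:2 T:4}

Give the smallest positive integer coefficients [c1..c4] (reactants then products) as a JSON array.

R: 6·4+6·0+2·0 = 24 | 3·8 = 24
Z: 6·0+6·1+2·0 = 6 | 3·2 = 6
T: 6·0+6·0+2·6 = 12 | 3·4 = 12
gcd(6,6,2,3) = 1

Coefficients: [6, 6, 2, 3]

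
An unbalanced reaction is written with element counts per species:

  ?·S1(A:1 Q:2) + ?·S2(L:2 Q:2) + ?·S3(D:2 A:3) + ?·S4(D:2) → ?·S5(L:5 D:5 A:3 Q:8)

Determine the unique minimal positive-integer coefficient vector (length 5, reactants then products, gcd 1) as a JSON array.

Coefficients: [3, 5, 1, 4, 2]

L: 3·0+5·2+1·0+4·0 = 10 | 2·5 = 10
D: 3·0+5·0+1·2+4·2 = 10 | 2·5 = 10
A: 3·1+5·0+1·3+4·0 = 6 | 2·3 = 6
Q: 3·2+5·2+1·0+4·0 = 16 | 2·8 = 16
gcd(3,5,1,4,2) = 1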